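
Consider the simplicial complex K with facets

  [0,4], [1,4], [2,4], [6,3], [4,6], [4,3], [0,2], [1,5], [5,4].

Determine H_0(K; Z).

H_0 = Z.

K has 7 vertices, 9 edges.
rank ∂_0 = 0, rank ∂_1 = 6 ⇒ b_0 = 7 − 0 − 6 = 1; all invariant factors of ∂_1 are 1 so no torsion. So H_0 = Z.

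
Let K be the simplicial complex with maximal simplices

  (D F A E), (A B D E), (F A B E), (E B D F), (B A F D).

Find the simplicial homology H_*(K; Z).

H_0 = Z,  H_1 = 0,  H_2 = 0,  H_3 = Z.

Take the total order A < B < D < E < F on the vertex set. Then K (dimension 3) consists of the simplices:

  0-simplices (5): A, B, D, E, F
  1-simplices (10): AB, AD, AE, AF, BD, BE, BF, DE, DF, EF
  2-simplices (10): ABD, ABE, ABF, ADE, ADF, AEF, BDE, BDF, BEF, DEF
  3-simplices (5): ABDE, ABDF, ABEF, ADEF, BDEF

giving chain groups C_0 ≅ Z^5, C_1 ≅ Z^10, C_2 ≅ Z^10, C_3 ≅ Z^5.

∂_1: C_1 → C_0 sends each edge [p,q] (with p < q) to q − p. For instance
  ∂DF = F − D.
The 5×10 boundary matrix has rank 4 and Smith normal form diag(1,1,1,1).

∂_2: C_2 → C_1 acts by ∂[p,q,r] = [q,r] − [p,r] + [p,q]. For instance
  ∂BEF = EF − BF + BE,
  ∂BDF = DF − BF + BD.
As a 10×10 matrix over Z this has rank 6, with invariant factors (1,1,1,1,1,1).

The boundary map ∂_3: C_3 → C_2 sends each 3-simplex σ to the alternating sum Σ_i (−1)^i (σ with its i-th vertex removed). For instance
  ∂ADEF = DEF − AEF + ADF − ADE,
  ∂BDEF = DEF − BEF + BDF − BDE.
The resulting 10×5 matrix has rank 4, and its Smith normal form has invariant factors (1,1,1,1).

From H_k ≅ ker(∂_k) / im(∂_{k+1}) we obtain:

  H_0: rank C_0 − rank ∂_1 = 5 − 4 = 1, and the invariant factors of ∂_1 are all 1, so H_0 ≅ Z.
  H_1: rank ker ∂_1 − rank ∂_2 = (10 − 4) − 6 = 0, and the invariant factors of ∂_2 are all 1, so H_1 ≅ 0.
  H_2: rank ker ∂_2 − rank ∂_3 = (10 − 6) − 4 = 0, and the invariant factors of ∂_3 are all 1, so H_2 ≅ 0.
  H_3: rank ker ∂_3 − rank ∂_4 = (5 − 4) − 0 = 1, and there is no ∂_4, so H_3 ≅ Z.

As a check, the Euler characteristic is 5 − 10 + 10 − 5 = 0, which agrees with 1 − 0 + 0 − 1 = 0.
(K is a triangulation of the 3-sphere S^3.)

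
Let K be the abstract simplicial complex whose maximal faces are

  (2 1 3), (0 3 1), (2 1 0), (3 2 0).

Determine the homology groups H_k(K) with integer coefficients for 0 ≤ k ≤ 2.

Order the vertices as 0 < 1 < 2 < 3. Listing each simplex with vertices in this order, K has dimension 2 with simplices:

  0-simplices (4): [0], [1], [2], [3]
  1-simplices (6): [0,1], [0,2], [0,3], [1,2], [1,3], [2,3]
  2-simplices (4): [0,1,2], [0,1,3], [0,2,3], [1,2,3]

Hence C_0 ≅ Z^4, C_1 ≅ Z^6, C_2 ≅ Z^4.

∂_1: C_1 → C_0 sends each edge [p,q] (with p < q) to q − p.
The resulting 4×6 matrix has rank 3, and its Smith normal form has invariant factors (1,1,1).

∂_2: C_2 → C_1 maps a triangle to the signed sum of its edges. For instance
  ∂[0,1,2] = [1,2] − [0,2] + [0,1],
  ∂[0,2,3] = [2,3] − [0,3] + [0,2].
The 6×4 boundary matrix has rank 3 and Smith normal form diag(1,1,1).

Now H_k = ker ∂_k / im ∂_{k+1}, so:

  H_0: rank C_0 − rank ∂_1 = 4 − 3 = 1, and the invariant factors of ∂_1 are all 1, so H_0 = Z.
  H_1: rank ker ∂_1 − rank ∂_2 = (6 − 3) − 3 = 0, and the invariant factors of ∂_2 are all 1, so H_1 = 0.
  H_2: rank ker ∂_2 − rank ∂_3 = (4 − 3) − 0 = 1, and there is no ∂_3, so H_2 = Z.

H_0 ≅ Z,  H_1 = 0,  H_2 ≅ Z.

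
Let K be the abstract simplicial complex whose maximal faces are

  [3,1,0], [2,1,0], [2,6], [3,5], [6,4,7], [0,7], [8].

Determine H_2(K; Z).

H_2 ≅ 0.

We work with the vertex ordering 0 < 1 < 2 < 3 < 4 < 5 < 6 < 7 < 8. The simplices of K, each written with vertices in increasing order, are:

  0-simplices (9): [0], [1], [2], [3], [4], [5], [6], [7], [8]
  1-simplices (11): [0,1], [0,2], [0,3], [0,7], [1,2], [1,3], [2,6], [3,5], [4,6], [4,7], [6,7]
  2-simplices (3): [0,1,2], [0,1,3], [4,6,7]

so the chain groups are C_0 ≅ Z^9, C_1 ≅ Z^11, C_2 ≅ Z^3.

∂_1: C_1 → C_0 sends each edge [p,q] (with p < q) to q − p.
The resulting 9×11 matrix has rank 7, and its Smith normal form has invariant factors (1,1,1,1,1,1,1).

The boundary map ∂_2: C_2 → C_1 acts by ∂[p,q,r] = [q,r] − [p,r] + [p,q]. For instance
  ∂[0,1,3] = [1,3] − [0,3] + [0,1],
  ∂[4,6,7] = [6,7] − [4,7] + [4,6].
The resulting 11×3 matrix has rank 3, and its Smith normal form has invariant factors (1,1,1).

From H_k ≅ ker(∂_k) / im(∂_{k+1}) we obtain:

  H_2: rank ker ∂_2 − rank ∂_3 = (3 − 3) − 0 = 0, and there is no ∂_3, so H_2 ≅ 0.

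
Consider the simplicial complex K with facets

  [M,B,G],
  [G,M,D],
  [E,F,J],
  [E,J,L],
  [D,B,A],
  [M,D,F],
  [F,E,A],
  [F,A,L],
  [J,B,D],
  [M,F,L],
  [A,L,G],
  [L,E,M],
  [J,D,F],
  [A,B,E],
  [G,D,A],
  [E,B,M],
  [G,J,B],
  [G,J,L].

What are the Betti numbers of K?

b_0 = 1, b_1 = 1, b_2 = 0.

Fix the vertex order A < B < D < E < F < G < J < L < M and write every simplex with vertices in increasing order. Then dim K = 2 and the simplices of K are:

  0-simplices (9): A, B, D, E, F, G, J, L, M
  1-simplices (27): AB, AD, AE, AF, AG, AL, BD, BE, BG, BJ, BM, DF, DG, DJ, DM, EF, EJ, EL, EM, FJ, FL, FM, GJ, GL, GM, JL, LM
  2-simplices (18): ABD, ABE, ADG, AEF, AFL, AGL, BDJ, BEM, BGJ, BGM, DFJ, DFM, DGM, EFJ, EJL, ELM, FLM, GJL

Hence C_0 ≅ Z^9, C_1 ≅ Z^27, C_2 ≅ Z^18.

∂_1: C_1 → C_0 is given by ∂[p,q] = [q] − [p].
The 9×27 boundary matrix has rank 8 and Smith normal form diag(1,1,1,1,1,1,1,1).

Boundary ∂_2: C_2 → C_1 sends each 2-simplex [p,q,r] to [q,r] − [p,r] + [p,q]. For instance
  ∂ADG = DG − AG + AD,
  ∂BGM = GM − BM + BG.
The resulting 27×18 matrix has rank 18, and its Smith normal form has invariant factors (1,1,1,1,1,1,1,1,1,1,1,1,1,1,1,1,1,2).

Reading off H_k = ker ∂_k / im ∂_{k+1}:

  H_0: rank C_0 − rank ∂_1 = 9 − 8 = 1, and the invariant factors of ∂_1 are all 1, so H_0 ≅ Z.
  H_1: rank ker ∂_1 − rank ∂_2 = (27 − 8) − 18 = 1, and ∂_2 has invariant factor 2 > 1, so H_1 ≅ Z ⊕ Z_2.
  H_2: rank ker ∂_2 − rank ∂_3 = (18 − 18) − 0 = 0, and there is no ∂_3, so H_2 ≅ 0.

(K is a triangulation of the Klein bottle.)

Hence the Betti numbers are b_0 = 1, b_1 = 1, b_2 = 0.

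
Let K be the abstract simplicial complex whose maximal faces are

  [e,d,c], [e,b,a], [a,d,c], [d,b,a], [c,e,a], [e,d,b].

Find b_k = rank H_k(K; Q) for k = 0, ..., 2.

Order the vertices as a < b < c < d < e. Listing each simplex with vertices in this order, K has dimension 2 with simplices:

  0-simplices (5): a, b, c, d, e
  1-simplices (9): ab, ac, ad, ae, bd, be, cd, ce, de
  2-simplices (6): abd, abe, acd, ace, bde, cde

giving chain groups C_0 ≅ Z^5, C_1 ≅ Z^9, C_2 ≅ Z^6.

The boundary map ∂_1: C_1 → C_0 sends each edge [p,q] (with p < q) to q − p. For instance
  ∂ce = e − c.
The resulting 5×9 matrix has rank 4, and its Smith normal form has invariant factors (1,1,1,1).

∂_2: C_2 → C_1 maps a triangle to the signed sum of its edges. For instance
  ∂abe = be − ae + ab,
  ∂acd = cd − ad + ac.
The resulting 9×6 matrix has rank 5, and its Smith normal form has invariant factors (1,1,1,1,1).

From H_k ≅ ker(∂_k) / im(∂_{k+1}) we obtain:

  H_0: rank C_0 − rank ∂_1 = 5 − 4 = 1, and the invariant factors of ∂_1 are all 1, so H_0 = Z.
  H_1: rank ker ∂_1 − rank ∂_2 = (9 − 4) − 5 = 0, and the invariant factors of ∂_2 are all 1, so H_1 = 0.
  H_2: rank ker ∂_2 − rank ∂_3 = (6 − 5) − 0 = 1, and there is no ∂_3, so H_2 = Z.

(K is a triangulation of the 2-sphere S^2.)

Hence the Betti numbers are b_0 = 1, b_1 = 0, b_2 = 1.

b_0 = 1, b_1 = 0, b_2 = 1.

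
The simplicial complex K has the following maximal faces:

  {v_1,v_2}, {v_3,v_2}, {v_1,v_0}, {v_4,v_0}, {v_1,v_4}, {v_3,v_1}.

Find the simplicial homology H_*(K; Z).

We work with the vertex ordering v_0 < v_1 < v_2 < v_3 < v_4. The simplices of K, each written with vertices in increasing order, are:

  0-simplices (5): [v_0], [v_1], [v_2], [v_3], [v_4]
  1-simplices (6): [v_0,v_1], [v_0,v_4], [v_1,v_2], [v_1,v_3], [v_1,v_4], [v_2,v_3]

giving chain groups C_0 ≅ Z^5, C_1 ≅ Z^6.

∂_1: C_1 → C_0 maps an edge to its endpoints' difference, ∂[p,q] = q − p. For instance
  ∂[v_0,v_1] = [v_1] − [v_0].
As a 5×6 matrix over Z this has rank 4, with invariant factors (1,1,1,1).

From H_k ≅ ker(∂_k) / im(∂_{k+1}) we obtain:

  H_0: rank C_0 − rank ∂_1 = 5 − 4 = 1, and the invariant factors of ∂_1 are all 1, so H_0 ≅ Z.
  H_1: rank ker ∂_1 − rank ∂_2 = (6 − 4) − 0 = 2, and there is no ∂_2, so H_1 ≅ Z^2.

H_0 ≅ Z,  H_1 ≅ Z^2.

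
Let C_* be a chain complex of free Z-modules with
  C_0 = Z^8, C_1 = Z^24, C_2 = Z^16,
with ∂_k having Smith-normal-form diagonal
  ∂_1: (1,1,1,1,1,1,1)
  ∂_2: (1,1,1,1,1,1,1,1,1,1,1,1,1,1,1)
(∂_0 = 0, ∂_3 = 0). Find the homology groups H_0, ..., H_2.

H_0: b_0 = 8 − 0 − 7 = 1; torsion from ∂_1 factors > 1: none. So H_0 ≅ Z.
H_1: b_1 = 24 − 7 − 15 = 2; torsion from ∂_2 factors > 1: none. So H_1 ≅ Z^2.
H_2: b_2 = 16 − 15 − 0 = 1; torsion from ∂_3 factors > 1: none. So H_2 ≅ Z.

H_0 ≅ Z,  H_1 ≅ Z^2,  H_2 ≅ Z.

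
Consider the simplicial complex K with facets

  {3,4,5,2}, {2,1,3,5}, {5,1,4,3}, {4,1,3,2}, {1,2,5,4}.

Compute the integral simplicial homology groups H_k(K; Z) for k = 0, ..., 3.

H_0 = Z,  H_1 = 0,  H_2 = 0,  H_3 = Z.

We work with the vertex ordering 1 < 2 < 3 < 4 < 5. The simplices of K, each written with vertices in increasing order, are:

  0-simplices (5): [1], [2], [3], [4], [5]
  1-simplices (10): [1,2], [1,3], [1,4], [1,5], [2,3], [2,4], [2,5], [3,4], [3,5], [4,5]
  2-simplices (10): [1,2,3], [1,2,4], [1,2,5], [1,3,4], [1,3,5], [1,4,5], [2,3,4], [2,3,5], [2,4,5], [3,4,5]
  3-simplices (5): [1,2,3,4], [1,2,3,5], [1,2,4,5], [1,3,4,5], [2,3,4,5]

so the chain groups are C_0 ≅ Z^5, C_1 ≅ Z^10, C_2 ≅ Z^10, C_3 ≅ Z^5.

Boundary ∂_1: C_1 → C_0 sends each edge [p,q] (with p < q) to q − p. For instance
  ∂[1,3] = [3] − [1].
The resulting 5×10 matrix has rank 4, and its Smith normal form has invariant factors (1,1,1,1).

Boundary ∂_2: C_2 → C_1 acts by ∂[p,q,r] = [q,r] − [p,r] + [p,q]. For instance
  ∂[1,3,5] = [3,5] − [1,5] + [1,3],
  ∂[2,3,5] = [3,5] − [2,5] + [2,3].
As a 10×10 matrix over Z this has rank 6, with invariant factors (1,1,1,1,1,1).

Boundary ∂_3: C_3 → C_2 sends each 3-simplex σ to the alternating sum Σ_i (−1)^i (σ with its i-th vertex removed). For instance
  ∂[1,2,4,5] = [2,4,5] − [1,4,5] + [1,2,5] − [1,2,4],
  ∂[1,2,3,4] = [2,3,4] − [1,3,4] + [1,2,4] − [1,2,3].
The resulting 10×5 matrix has rank 4, and its Smith normal form has invariant factors (1,1,1,1).

Reading off H_k = ker ∂_k / im ∂_{k+1}:

  H_0: rank C_0 − rank ∂_1 = 5 − 4 = 1, and the invariant factors of ∂_1 are all 1, so H_0 ≅ Z.
  H_1: rank ker ∂_1 − rank ∂_2 = (10 − 4) − 6 = 0, and the invariant factors of ∂_2 are all 1, so H_1 ≅ 0.
  H_2: rank ker ∂_2 − rank ∂_3 = (10 − 6) − 4 = 0, and the invariant factors of ∂_3 are all 1, so H_2 ≅ 0.
  H_3: rank ker ∂_3 − rank ∂_4 = (5 − 4) − 0 = 1, and there is no ∂_4, so H_3 ≅ Z.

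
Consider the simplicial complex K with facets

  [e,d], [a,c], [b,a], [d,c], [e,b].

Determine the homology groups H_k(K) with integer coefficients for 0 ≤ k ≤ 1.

H_0 = Z,  H_1 = Z.

Order the vertices as a < b < c < d < e. Listing each simplex with vertices in this order, K has dimension 1 with simplices:

  0-simplices (5): a, b, c, d, e
  1-simplices (5): ab, ac, be, cd, de

giving chain groups C_0 ≅ Z^5, C_1 ≅ Z^5.

∂_1: C_1 → C_0 is given by ∂[p,q] = [q] − [p].
The 5×5 boundary matrix has rank 4 and Smith normal form diag(1,1,1,1).

Now H_k = ker ∂_k / im ∂_{k+1}, so:

  H_0: rank C_0 − rank ∂_1 = 5 − 4 = 1, and the invariant factors of ∂_1 are all 1, so H_0 ≅ Z.
  H_1: rank ker ∂_1 − rank ∂_2 = (5 − 4) − 0 = 1, and there is no ∂_2, so H_1 ≅ Z.

As a check, the Euler characteristic is 5 − 5 = 0, which agrees with 1 − 1 = 0.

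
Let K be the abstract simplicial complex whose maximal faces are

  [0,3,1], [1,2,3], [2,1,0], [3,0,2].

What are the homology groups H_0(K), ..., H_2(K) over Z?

H_0 = Z,  H_1 = 0,  H_2 = Z.

We work with the vertex ordering 0 < 1 < 2 < 3. The simplices of K, each written with vertices in increasing order, are:

  0-simplices (4): [0], [1], [2], [3]
  1-simplices (6): [0,1], [0,2], [0,3], [1,2], [1,3], [2,3]
  2-simplices (4): [0,1,2], [0,1,3], [0,2,3], [1,2,3]

so the chain groups are C_0 ≅ Z^4, C_1 ≅ Z^6, C_2 ≅ Z^4.

Boundary ∂_1: C_1 → C_0 sends each edge [p,q] (with p < q) to q − p. For instance
  ∂[0,1] = [1] − [0].
This gives a 4×6 integer matrix of rank 3; reducing to Smith normal form yields diagonal entries (1,1,1).

Boundary ∂_2: C_2 → C_1 sends each 2-simplex [p,q,r] to [q,r] − [p,r] + [p,q]. For instance
  ∂[0,2,3] = [2,3] − [0,3] + [0,2],
  ∂[0,1,3] = [1,3] − [0,3] + [0,1].
As a 6×4 matrix over Z this has rank 3, with invariant factors (1,1,1).

Now H_k = ker ∂_k / im ∂_{k+1}, so:

  H_0: rank C_0 − rank ∂_1 = 4 − 3 = 1, and the invariant factors of ∂_1 are all 1, so H_0 ≅ Z.
  H_1: rank ker ∂_1 − rank ∂_2 = (6 − 3) − 3 = 0, and the invariant factors of ∂_2 are all 1, so H_1 ≅ 0.
  H_2: rank ker ∂_2 − rank ∂_3 = (4 − 3) − 0 = 1, and there is no ∂_3, so H_2 ≅ Z.

(K is a triangulation of the 2-sphere S^2.)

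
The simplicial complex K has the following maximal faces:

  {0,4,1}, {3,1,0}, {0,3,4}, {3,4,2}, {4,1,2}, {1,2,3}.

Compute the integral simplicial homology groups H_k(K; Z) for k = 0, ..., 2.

H_0 = Z,  H_1 = 0,  H_2 = Z.

Fix the vertex order 0 < 1 < 2 < 3 < 4 and write every simplex with vertices in increasing order. Then dim K = 2 and the simplices of K are:

  0-simplices (5): [0], [1], [2], [3], [4]
  1-simplices (9): [0,1], [0,3], [0,4], [1,2], [1,3], [1,4], [2,3], [2,4], [3,4]
  2-simplices (6): [0,1,3], [0,1,4], [0,3,4], [1,2,3], [1,2,4], [2,3,4]

Hence C_0 ≅ Z^5, C_1 ≅ Z^9, C_2 ≅ Z^6.

∂_1: C_1 → C_0 maps an edge to its endpoints' difference, ∂[p,q] = q − p. For instance
  ∂[2,3] = [3] − [2].
The resulting 5×9 matrix has rank 4, and its Smith normal form has invariant factors (1,1,1,1).

The boundary map ∂_2: C_2 → C_1 sends each 2-simplex [p,q,r] to [q,r] − [p,r] + [p,q]. For instance
  ∂[0,1,3] = [1,3] − [0,3] + [0,1],
  ∂[1,2,3] = [2,3] − [1,3] + [1,2].
The 9×6 boundary matrix has rank 5 and Smith normal form diag(1,1,1,1,1).

Computing H_k = (kernel of ∂_k) / (image of ∂_{k+1}):

  H_0: rank C_0 − rank ∂_1 = 5 − 4 = 1, and the invariant factors of ∂_1 are all 1, so H_0 ≅ Z.
  H_1: rank ker ∂_1 − rank ∂_2 = (9 − 4) − 5 = 0, and the invariant factors of ∂_2 are all 1, so H_1 ≅ 0.
  H_2: rank ker ∂_2 − rank ∂_3 = (6 − 5) − 0 = 1, and there is no ∂_3, so H_2 ≅ Z.

(K is a triangulation of the 2-sphere S^2.)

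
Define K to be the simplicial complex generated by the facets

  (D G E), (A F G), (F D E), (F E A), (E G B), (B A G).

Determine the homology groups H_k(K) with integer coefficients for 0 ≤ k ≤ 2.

H_0 ≅ Z,  H_1 ≅ Z,  H_2 = 0.

Take the total order A < B < D < E < F < G on the vertex set. Then K (dimension 2) consists of the simplices:

  0-simplices (6): A, B, D, E, F, G
  1-simplices (12): AB, AE, AF, AG, BE, BG, DE, DF, DG, EF, EG, FG
  2-simplices (6): ABG, AEF, AFG, BEG, DEF, DEG

Hence C_0 ≅ Z^6, C_1 ≅ Z^12, C_2 ≅ Z^6.

∂_1: C_1 → C_0 maps an edge to its endpoints' difference, ∂[p,q] = q − p.
The 6×12 boundary matrix has rank 5 and Smith normal form diag(1,1,1,1,1).

∂_2: C_2 → C_1 maps a triangle to the signed sum of its edges. For instance
  ∂DEG = EG − DG + DE,
  ∂ABG = BG − AG + AB.
The resulting 12×6 matrix has rank 6, and its Smith normal form has invariant factors (1,1,1,1,1,1).

Reading off H_k = ker ∂_k / im ∂_{k+1}:

  H_0: rank C_0 − rank ∂_1 = 6 − 5 = 1, and the invariant factors of ∂_1 are all 1, so H_0 = Z.
  H_1: rank ker ∂_1 − rank ∂_2 = (12 − 5) − 6 = 1, and the invariant factors of ∂_2 are all 1, so H_1 = Z.
  H_2: rank ker ∂_2 − rank ∂_3 = (6 − 6) − 0 = 0, and there is no ∂_3, so H_2 = 0.

As a check, the Euler characteristic is 6 − 12 + 6 = 0, which agrees with 1 − 1 + 0 = 0.
(K is a triangulation of the cylinder S^1 x I.)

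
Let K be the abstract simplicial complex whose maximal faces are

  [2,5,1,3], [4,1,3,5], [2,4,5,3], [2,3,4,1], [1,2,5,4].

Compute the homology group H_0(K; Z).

H_0 ≅ Z.

We work with the vertex ordering 1 < 2 < 3 < 4 < 5. The simplices of K, each written with vertices in increasing order, are:

  0-simplices (5): [1], [2], [3], [4], [5]
  1-simplices (10): [1,2], [1,3], [1,4], [1,5], [2,3], [2,4], [2,5], [3,4], [3,5], [4,5]
  2-simplices (10): [1,2,3], [1,2,4], [1,2,5], [1,3,4], [1,3,5], [1,4,5], [2,3,4], [2,3,5], [2,4,5], [3,4,5]
  3-simplices (5): [1,2,3,4], [1,2,3,5], [1,2,4,5], [1,3,4,5], [2,3,4,5]

Hence C_0 ≅ Z^5, C_1 ≅ Z^10, C_2 ≅ Z^10, C_3 ≅ Z^5.

Boundary ∂_1: C_1 → C_0 is given by ∂[p,q] = [q] − [p]. For instance
  ∂[1,5] = [5] − [1].
The resulting 5×10 matrix has rank 4, and its Smith normal form has invariant factors (1,1,1,1).

The boundary map ∂_2: C_2 → C_1 sends each 2-simplex [p,q,r] to [q,r] − [p,r] + [p,q]. For instance
  ∂[2,4,5] = [4,5] − [2,5] + [2,4],
  ∂[1,4,5] = [4,5] − [1,5] + [1,4].
As a 10×10 matrix over Z this has rank 6, with invariant factors (1,1,1,1,1,1).

The boundary map ∂_3: C_3 → C_2 sends each 3-simplex σ to the alternating sum Σ_i (−1)^i (σ with its i-th vertex removed). For instance
  ∂[1,3,4,5] = [3,4,5] − [1,4,5] + [1,3,5] − [1,3,4],
  ∂[2,3,4,5] = [3,4,5] − [2,4,5] + [2,3,5] − [2,3,4].
As a 10×5 matrix over Z this has rank 4, with invariant factors (1,1,1,1).

Reading off H_k = ker ∂_k / im ∂_{k+1}:

  H_0: rank C_0 − rank ∂_1 = 5 − 4 = 1, and the invariant factors of ∂_1 are all 1, so H_0 = Z.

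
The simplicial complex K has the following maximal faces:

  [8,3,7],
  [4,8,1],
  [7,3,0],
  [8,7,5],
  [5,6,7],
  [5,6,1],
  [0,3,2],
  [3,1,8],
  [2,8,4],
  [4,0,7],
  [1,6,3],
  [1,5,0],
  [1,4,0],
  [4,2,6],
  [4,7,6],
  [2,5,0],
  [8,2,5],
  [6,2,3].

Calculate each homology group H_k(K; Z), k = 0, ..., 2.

H_0 ≅ Z,  H_1 ≅ Z^2,  H_2 ≅ Z.

K has 9 vertices, 27 edges, 18 triangles.
rank ∂_0 = 0, rank ∂_1 = 8 ⇒ b_0 = 9 − 0 − 8 = 1; all invariant factors of ∂_1 are 1 so no torsion. So H_0 ≅ Z.
rank ∂_1 = 8, rank ∂_2 = 17 ⇒ b_1 = 27 − 8 − 17 = 2; all invariant factors of ∂_2 are 1 so no torsion. So H_1 ≅ Z^2.
rank ∂_2 = 17, rank ∂_3 = 0 ⇒ b_2 = 18 − 17 − 0 = 1. So H_2 ≅ Z.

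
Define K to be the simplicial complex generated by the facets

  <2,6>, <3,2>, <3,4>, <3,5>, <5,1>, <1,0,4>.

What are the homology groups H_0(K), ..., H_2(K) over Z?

H_0 = Z,  H_1 = Z,  H_2 = 0.

Fix the vertex order 0 < 1 < 2 < 3 < 4 < 5 < 6 and write every simplex with vertices in increasing order. Then dim K = 2 and the simplices of K are:

  0-simplices (7): [0], [1], [2], [3], [4], [5], [6]
  1-simplices (8): [0,1], [0,4], [1,4], [1,5], [2,3], [2,6], [3,4], [3,5]
  2-simplices (1): [0,1,4]

giving chain groups C_0 ≅ Z^7, C_1 ≅ Z^8, C_2 ≅ Z^1.

∂_1: C_1 → C_0 is given by ∂[p,q] = [q] − [p].
The resulting 7×8 matrix has rank 6, and its Smith normal form has invariant factors (1,1,1,1,1,1).

Boundary ∂_2: C_2 → C_1 maps a triangle to the signed sum of its edges. For instance
  ∂[0,1,4] = [1,4] − [0,4] + [0,1].
This gives a 8×1 integer matrix of rank 1; reducing to Smith normal form yields diagonal entries (1).

From H_k ≅ ker(∂_k) / im(∂_{k+1}) we obtain:

  H_0: rank C_0 − rank ∂_1 = 7 − 6 = 1, and the invariant factors of ∂_1 are all 1, so H_0 = Z.
  H_1: rank ker ∂_1 − rank ∂_2 = (8 − 6) − 1 = 1, and the invariant factors of ∂_2 are all 1, so H_1 = Z.
  H_2: rank ker ∂_2 − rank ∂_3 = (1 − 1) − 0 = 0, and there is no ∂_3, so H_2 = 0.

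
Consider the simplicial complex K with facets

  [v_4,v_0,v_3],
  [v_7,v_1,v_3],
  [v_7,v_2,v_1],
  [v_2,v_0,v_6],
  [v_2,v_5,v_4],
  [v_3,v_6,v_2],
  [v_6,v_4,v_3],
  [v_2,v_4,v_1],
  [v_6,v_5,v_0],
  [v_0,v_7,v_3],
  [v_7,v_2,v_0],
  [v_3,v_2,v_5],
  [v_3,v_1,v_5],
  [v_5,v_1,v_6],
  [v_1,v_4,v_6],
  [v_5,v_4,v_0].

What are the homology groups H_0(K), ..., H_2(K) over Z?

We work with the vertex ordering v_0 < v_1 < v_2 < v_3 < v_4 < v_5 < v_6 < v_7. The simplices of K, each written with vertices in increasing order, are:

  0-simplices (8): [v_0], [v_1], [v_2], [v_3], [v_4], [v_5], [v_6], [v_7]
  1-simplices (24): (24 of them)
  2-simplices (16): (16 of them)

so the chain groups are C_0 ≅ Z^8, C_1 ≅ Z^24, C_2 ≅ Z^16.

The boundary map ∂_1: C_1 → C_0 sends each edge [p,q] (with p < q) to q − p. For instance
  ∂[v_2,v_3] = [v_3] − [v_2].
This gives a 8×24 integer matrix of rank 7; reducing to Smith normal form yields diagonal entries (1,1,1,1,1,1,1).

∂_2: C_2 → C_1 acts by ∂[p,q,r] = [q,r] − [p,r] + [p,q]. For instance
  ∂[v_1,v_4,v_6] = [v_4,v_6] − [v_1,v_6] + [v_1,v_4],
  ∂[v_0,v_2,v_6] = [v_2,v_6] − [v_0,v_6] + [v_0,v_2].
This gives a 24×16 integer matrix of rank 15; reducing to Smith normal form yields diagonal entries (1,1,1,1,1,1,1,1,1,1,1,1,1,1,1).

Now H_k = ker ∂_k / im ∂_{k+1}, so:

  H_0: rank C_0 − rank ∂_1 = 8 − 7 = 1, and the invariant factors of ∂_1 are all 1, so H_0 ≅ Z.
  H_1: rank ker ∂_1 − rank ∂_2 = (24 − 7) − 15 = 2, and the invariant factors of ∂_2 are all 1, so H_1 ≅ Z^2.
  H_2: rank ker ∂_2 − rank ∂_3 = (16 − 15) − 0 = 1, and there is no ∂_3, so H_2 ≅ Z.

As a check, the Euler characteristic is 8 − 24 + 16 = 0, which agrees with 1 − 2 + 1 = 0.

H_0 ≅ Z,  H_1 ≅ Z^2,  H_2 ≅ Z.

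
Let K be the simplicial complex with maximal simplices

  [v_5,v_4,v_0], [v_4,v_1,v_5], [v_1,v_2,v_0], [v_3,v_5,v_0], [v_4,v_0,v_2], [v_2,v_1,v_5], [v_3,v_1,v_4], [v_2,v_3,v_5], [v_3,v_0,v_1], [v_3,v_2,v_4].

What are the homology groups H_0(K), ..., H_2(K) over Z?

Fix the vertex order v_0 < v_1 < v_2 < v_3 < v_4 < v_5 and write every simplex with vertices in increasing order. Then dim K = 2 and the simplices of K are:

  0-simplices (6): [v_0], [v_1], [v_2], [v_3], [v_4], [v_5]
  1-simplices (15): (15 of them)
  2-simplices (10): [v_0,v_1,v_2], [v_0,v_1,v_3], [v_0,v_2,v_4], [v_0,v_3,v_5], [v_0,v_4,v_5], [v_1,v_2,v_5], [v_1,v_3,v_4], [v_1,v_4,v_5], [v_2,v_3,v_4], [v_2,v_3,v_5]

giving chain groups C_0 ≅ Z^6, C_1 ≅ Z^15, C_2 ≅ Z^10.

Boundary ∂_1: C_1 → C_0 maps an edge to its endpoints' difference, ∂[p,q] = q − p. For instance
  ∂[v_1,v_2] = [v_2] − [v_1].
As a 6×15 matrix over Z this has rank 5, with invariant factors (1,1,1,1,1).

∂_2: C_2 → C_1 acts by ∂[p,q,r] = [q,r] − [p,r] + [p,q]. For instance
  ∂[v_0,v_3,v_5] = [v_3,v_5] − [v_0,v_5] + [v_0,v_3],
  ∂[v_0,v_2,v_4] = [v_2,v_4] − [v_0,v_4] + [v_0,v_2].
The resulting 15×10 matrix has rank 10, and its Smith normal form has invariant factors (1,1,1,1,1,1,1,1,1,2).

Now H_k = ker ∂_k / im ∂_{k+1}, so:

  H_0: rank C_0 − rank ∂_1 = 6 − 5 = 1, and the invariant factors of ∂_1 are all 1, so H_0 ≅ Z.
  H_1: rank ker ∂_1 − rank ∂_2 = (15 − 5) − 10 = 0, and ∂_2 has invariant factor 2 > 1, so H_1 ≅ Z/2.
  H_2: rank ker ∂_2 − rank ∂_3 = (10 − 10) − 0 = 0, and there is no ∂_3, so H_2 ≅ 0.

(K is a triangulation of the real projective plane RP^2.)

H_0 = Z,  H_1 = Z/2,  H_2 = 0.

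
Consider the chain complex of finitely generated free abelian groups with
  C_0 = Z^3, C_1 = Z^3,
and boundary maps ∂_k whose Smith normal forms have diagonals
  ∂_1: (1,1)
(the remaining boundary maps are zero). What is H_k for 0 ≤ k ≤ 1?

H_0: b_0 = 3 − 0 − 2 = 1; torsion from ∂_1 factors > 1: none. So H_0 = Z.
H_1: b_1 = 3 − 2 − 0 = 1; torsion from ∂_2 factors > 1: none. So H_1 = Z.

H_0 = Z,  H_1 = Z.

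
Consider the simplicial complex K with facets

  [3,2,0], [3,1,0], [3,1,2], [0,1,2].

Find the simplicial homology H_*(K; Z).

H_0 ≅ Z,  H_1 = 0,  H_2 ≅ Z.

Take the total order 0 < 1 < 2 < 3 on the vertex set. Then K (dimension 2) consists of the simplices:

  0-simplices (4): [0], [1], [2], [3]
  1-simplices (6): [0,1], [0,2], [0,3], [1,2], [1,3], [2,3]
  2-simplices (4): [0,1,2], [0,1,3], [0,2,3], [1,2,3]

so the chain groups are C_0 ≅ Z^4, C_1 ≅ Z^6, C_2 ≅ Z^4.

∂_1: C_1 → C_0 is given by ∂[p,q] = [q] − [p].
The 4×6 boundary matrix has rank 3 and Smith normal form diag(1,1,1).

The boundary map ∂_2: C_2 → C_1 acts by ∂[p,q,r] = [q,r] − [p,r] + [p,q]. For instance
  ∂[0,2,3] = [2,3] − [0,3] + [0,2],
  ∂[1,2,3] = [2,3] − [1,3] + [1,2].
This gives a 6×4 integer matrix of rank 3; reducing to Smith normal form yields diagonal entries (1,1,1).

Now H_k = ker ∂_k / im ∂_{k+1}, so:

  H_0: rank C_0 − rank ∂_1 = 4 − 3 = 1, and the invariant factors of ∂_1 are all 1, so H_0 ≅ Z.
  H_1: rank ker ∂_1 − rank ∂_2 = (6 − 3) − 3 = 0, and the invariant factors of ∂_2 are all 1, so H_1 ≅ 0.
  H_2: rank ker ∂_2 − rank ∂_3 = (4 − 3) − 0 = 1, and there is no ∂_3, so H_2 ≅ Z.

(K is a triangulation of the 2-sphere S^2.)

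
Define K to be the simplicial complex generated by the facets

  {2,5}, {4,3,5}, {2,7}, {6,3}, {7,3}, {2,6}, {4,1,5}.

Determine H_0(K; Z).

Order the vertices as 1 < 2 < 3 < 4 < 5 < 6 < 7. Listing each simplex with vertices in this order, K has dimension 2 with simplices:

  0-simplices (7): [1], [2], [3], [4], [5], [6], [7]
  1-simplices (10): [1,4], [1,5], [2,5], [2,6], [2,7], [3,4], [3,5], [3,6], [3,7], [4,5]
  2-simplices (2): [1,4,5], [3,4,5]

so the chain groups are C_0 ≅ Z^7, C_1 ≅ Z^10, C_2 ≅ Z^2.

The boundary map ∂_1: C_1 → C_0 is given by ∂[p,q] = [q] − [p]. For instance
  ∂[1,5] = [5] − [1].
The 7×10 boundary matrix has rank 6 and Smith normal form diag(1,1,1,1,1,1).

Boundary ∂_2: C_2 → C_1 maps a triangle to the signed sum of its edges. For instance
  ∂[3,4,5] = [4,5] − [3,5] + [3,4],
  ∂[1,4,5] = [4,5] − [1,5] + [1,4].
The resulting 10×2 matrix has rank 2, and its Smith normal form has invariant factors (1,1).

Reading off H_k = ker ∂_k / im ∂_{k+1}:

  H_0: rank C_0 − rank ∂_1 = 7 − 6 = 1, and the invariant factors of ∂_1 are all 1, so H_0 ≅ Z.

H_0 = Z.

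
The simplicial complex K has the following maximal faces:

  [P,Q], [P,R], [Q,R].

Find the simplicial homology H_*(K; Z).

Take the total order P < Q < R on the vertex set. Then K (dimension 1) consists of the simplices:

  0-simplices (3): P, Q, R
  1-simplices (3): PQ, PR, QR

Hence C_0 ≅ Z^3, C_1 ≅ Z^3.

The boundary map ∂_1: C_1 → C_0 is given by ∂[p,q] = [q] − [p].
As a 3×3 matrix over Z this has rank 2, with invariant factors (1,1).

From H_k ≅ ker(∂_k) / im(∂_{k+1}) we obtain:

  H_0: rank C_0 − rank ∂_1 = 3 − 2 = 1, and the invariant factors of ∂_1 are all 1, so H_0 = Z.
  H_1: rank ker ∂_1 − rank ∂_2 = (3 − 2) − 0 = 1, and there is no ∂_2, so H_1 = Z.

(K is a triangulation of the circle S^1.)

H_0 = Z,  H_1 = Z.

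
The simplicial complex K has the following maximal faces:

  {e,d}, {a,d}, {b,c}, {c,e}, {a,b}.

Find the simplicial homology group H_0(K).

Take the total order a < b < c < d < e on the vertex set. Then K (dimension 1) consists of the simplices:

  0-simplices (5): a, b, c, d, e
  1-simplices (5): ab, ad, bc, ce, de

Hence C_0 ≅ Z^5, C_1 ≅ Z^5.

Boundary ∂_1: C_1 → C_0 maps an edge to its endpoints' difference, ∂[p,q] = q − p. For instance
  ∂ce = e − c.
The resulting 5×5 matrix has rank 4, and its Smith normal form has invariant factors (1,1,1,1).

From H_k ≅ ker(∂_k) / im(∂_{k+1}) we obtain:

  H_0: rank C_0 − rank ∂_1 = 5 − 4 = 1, and the invariant factors of ∂_1 are all 1, so H_0 = Z.

H_0 ≅ Z.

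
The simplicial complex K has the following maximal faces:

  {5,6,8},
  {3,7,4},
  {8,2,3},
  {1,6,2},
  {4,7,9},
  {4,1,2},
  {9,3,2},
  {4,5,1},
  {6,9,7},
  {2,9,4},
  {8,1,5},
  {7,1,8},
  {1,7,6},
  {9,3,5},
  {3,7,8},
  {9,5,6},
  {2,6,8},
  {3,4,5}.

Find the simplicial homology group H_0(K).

H_0 ≅ Z.

Take the total order 1 < 2 < 3 < 4 < 5 < 6 < 7 < 8 < 9 on the vertex set. Then K (dimension 2) consists of the simplices:

  0-simplices (9): [1], [2], [3], [4], [5], [6], [7], [8], [9]
  1-simplices (27): (27 of them)
  2-simplices (18): [1,2,4], [1,2,6], [1,4,5], [1,5,8], [1,6,7], [1,7,8], [2,3,8], [2,3,9], [2,4,9], [2,6,8], [3,4,5], [3,4,7], [3,5,9], [3,7,8], [4,7,9], [5,6,8], [5,6,9], [6,7,9]

so the chain groups are C_0 ≅ Z^9, C_1 ≅ Z^27, C_2 ≅ Z^18.

Boundary ∂_1: C_1 → C_0 maps an edge to its endpoints' difference, ∂[p,q] = q − p. For instance
  ∂[1,5] = [5] − [1].
As a 9×27 matrix over Z this has rank 8, with invariant factors (1,1,1,1,1,1,1,1).

Boundary ∂_2: C_2 → C_1 acts by ∂[p,q,r] = [q,r] − [p,r] + [p,q]. For instance
  ∂[2,4,9] = [4,9] − [2,9] + [2,4],
  ∂[2,6,8] = [6,8] − [2,8] + [2,6].
The resulting 27×18 matrix has rank 18, and its Smith normal form has invariant factors (1,1,1,1,1,1,1,1,1,1,1,1,1,1,1,1,1,2).

Reading off H_k = ker ∂_k / im ∂_{k+1}:

  H_0: rank C_0 − rank ∂_1 = 9 − 8 = 1, and the invariant factors of ∂_1 are all 1, so H_0 = Z.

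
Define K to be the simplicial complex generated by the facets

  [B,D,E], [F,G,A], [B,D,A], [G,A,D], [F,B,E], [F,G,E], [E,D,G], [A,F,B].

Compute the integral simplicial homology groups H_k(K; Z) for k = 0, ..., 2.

We work with the vertex ordering A < B < D < E < F < G. The simplices of K, each written with vertices in increasing order, are:

  0-simplices (6): A, B, D, E, F, G
  1-simplices (12): AB, AD, AF, AG, BD, BE, BF, DE, DG, EF, EG, FG
  2-simplices (8): ABD, ABF, ADG, AFG, BDE, BEF, DEG, EFG

so the chain groups are C_0 ≅ Z^6, C_1 ≅ Z^12, C_2 ≅ Z^8.

The boundary map ∂_1: C_1 → C_0 sends each edge [p,q] (with p < q) to q − p.
The resulting 6×12 matrix has rank 5, and its Smith normal form has invariant factors (1,1,1,1,1).

Boundary ∂_2: C_2 → C_1 acts by ∂[p,q,r] = [q,r] − [p,r] + [p,q]. For instance
  ∂BEF = EF − BF + BE,
  ∂EFG = FG − EG + EF.
This gives a 12×8 integer matrix of rank 7; reducing to Smith normal form yields diagonal entries (1,1,1,1,1,1,1).

From H_k ≅ ker(∂_k) / im(∂_{k+1}) we obtain:

  H_0: rank C_0 − rank ∂_1 = 6 − 5 = 1, and the invariant factors of ∂_1 are all 1, so H_0 ≅ Z.
  H_1: rank ker ∂_1 − rank ∂_2 = (12 − 5) − 7 = 0, and the invariant factors of ∂_2 are all 1, so H_1 ≅ 0.
  H_2: rank ker ∂_2 − rank ∂_3 = (8 − 7) − 0 = 1, and there is no ∂_3, so H_2 ≅ Z.

H_0 = Z,  H_1 = 0,  H_2 = Z.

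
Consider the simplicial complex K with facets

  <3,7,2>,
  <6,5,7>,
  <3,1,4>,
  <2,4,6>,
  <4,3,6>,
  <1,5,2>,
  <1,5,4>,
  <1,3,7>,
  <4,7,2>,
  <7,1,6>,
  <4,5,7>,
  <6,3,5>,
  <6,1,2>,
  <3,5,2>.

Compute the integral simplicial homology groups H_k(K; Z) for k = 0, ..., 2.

H_0 = Z,  H_1 = Z^2,  H_2 = Z.

Fix the vertex order 1 < 2 < 3 < 4 < 5 < 6 < 7 and write every simplex with vertices in increasing order. Then dim K = 2 and the simplices of K are:

  0-simplices (7): [1], [2], [3], [4], [5], [6], [7]
  1-simplices (21): [1,2], [1,3], [1,4], [1,5], [1,6], [1,7], [2,3], [2,4], [2,5], [2,6], [2,7], [3,4], [3,5], [3,6], [3,7], [4,5], [4,6], [4,7], [5,6], [5,7], [6,7]
  2-simplices (14): [1,2,5], [1,2,6], [1,3,4], [1,3,7], [1,4,5], [1,6,7], [2,3,5], [2,3,7], [2,4,6], [2,4,7], [3,4,6], [3,5,6], [4,5,7], [5,6,7]

giving chain groups C_0 ≅ Z^7, C_1 ≅ Z^21, C_2 ≅ Z^14.

The boundary map ∂_1: C_1 → C_0 sends each edge [p,q] (with p < q) to q − p. For instance
  ∂[1,2] = [2] − [1].
The resulting 7×21 matrix has rank 6, and its Smith normal form has invariant factors (1,1,1,1,1,1).

Boundary ∂_2: C_2 → C_1 sends each 2-simplex [p,q,r] to [q,r] − [p,r] + [p,q]. For instance
  ∂[5,6,7] = [6,7] − [5,7] + [5,6],
  ∂[1,2,6] = [2,6] − [1,6] + [1,2].
This gives a 21×14 integer matrix of rank 13; reducing to Smith normal form yields diagonal entries (1,1,1,1,1,1,1,1,1,1,1,1,1).

From H_k ≅ ker(∂_k) / im(∂_{k+1}) we obtain:

  H_0: rank C_0 − rank ∂_1 = 7 − 6 = 1, and the invariant factors of ∂_1 are all 1, so H_0 ≅ Z.
  H_1: rank ker ∂_1 − rank ∂_2 = (21 − 6) − 13 = 2, and the invariant factors of ∂_2 are all 1, so H_1 ≅ Z^2.
  H_2: rank ker ∂_2 − rank ∂_3 = (14 − 13) − 0 = 1, and there is no ∂_3, so H_2 ≅ Z.

As a check, the Euler characteristic is 7 − 21 + 14 = 0, which agrees with 1 − 2 + 1 = 0.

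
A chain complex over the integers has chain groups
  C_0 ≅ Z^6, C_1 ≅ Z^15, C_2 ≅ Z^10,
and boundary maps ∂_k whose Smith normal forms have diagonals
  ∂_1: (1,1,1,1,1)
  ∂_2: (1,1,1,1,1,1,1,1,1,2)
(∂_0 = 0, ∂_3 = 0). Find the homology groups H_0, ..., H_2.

H_0 ≅ Z,  H_1 ≅ Z/2Z,  H_2 = 0.

H_0: b_0 = 6 − 0 − 5 = 1; torsion from ∂_1 factors > 1: none. So H_0 ≅ Z.
H_1: b_1 = 15 − 5 − 10 = 0; torsion from ∂_2 factors > 1: [2]. So H_1 ≅ Z/2Z.
H_2: b_2 = 10 − 10 − 0 = 0; torsion from ∂_3 factors > 1: none. So H_2 ≅ 0.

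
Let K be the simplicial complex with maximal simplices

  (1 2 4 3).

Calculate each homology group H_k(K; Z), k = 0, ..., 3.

K has 4 vertices, 6 edges, 4 triangles, 1 3-simplex.
rank ∂_0 = 0, rank ∂_1 = 3 ⇒ b_0 = 4 − 0 − 3 = 1; all invariant factors of ∂_1 are 1 so no torsion. So H_0 = Z.
rank ∂_1 = 3, rank ∂_2 = 3 ⇒ b_1 = 6 − 3 − 3 = 0; all invariant factors of ∂_2 are 1 so no torsion. So H_1 = 0.
rank ∂_2 = 3, rank ∂_3 = 1 ⇒ b_2 = 4 − 3 − 1 = 0; all invariant factors of ∂_3 are 1 so no torsion. So H_2 = 0.
rank ∂_3 = 1, rank ∂_4 = 0 ⇒ b_3 = 1 − 1 − 0 = 0. So H_3 = 0.

H_0 ≅ Z,  H_1 = 0,  H_2 = 0,  H_3 = 0.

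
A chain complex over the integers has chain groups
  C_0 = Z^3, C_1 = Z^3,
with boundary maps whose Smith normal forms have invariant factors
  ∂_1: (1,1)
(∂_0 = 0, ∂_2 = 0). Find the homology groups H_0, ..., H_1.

H_0: b_0 = 3 − 0 − 2 = 1; torsion from ∂_1 factors > 1: none. So H_0 ≅ Z.
H_1: b_1 = 3 − 2 − 0 = 1; torsion from ∂_2 factors > 1: none. So H_1 ≅ Z.

H_0 ≅ Z,  H_1 ≅ Z.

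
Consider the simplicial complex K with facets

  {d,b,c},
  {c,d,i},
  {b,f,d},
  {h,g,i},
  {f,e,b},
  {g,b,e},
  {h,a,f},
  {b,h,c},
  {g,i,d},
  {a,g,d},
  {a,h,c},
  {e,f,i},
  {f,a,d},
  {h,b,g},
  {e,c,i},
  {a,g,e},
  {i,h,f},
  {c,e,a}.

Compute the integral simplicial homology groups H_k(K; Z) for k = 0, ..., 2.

We work with the vertex ordering a < b < c < d < e < f < g < h < i. The simplices of K, each written with vertices in increasing order, are:

  0-simplices (9): a, b, c, d, e, f, g, h, i
  1-simplices (27): ac, ad, ae, af, ag, ah, bc, bd, be, bf, bg, bh, cd, ce, ch, ci, df, dg, di, ef, eg, ei, fh, fi, gh, gi, hi
  2-simplices (18): ace, ach, adf, adg, aeg, afh, bcd, bch, bdf, bef, beg, bgh, cdi, cei, dgi, efi, fhi, ghi

giving chain groups C_0 ≅ Z^9, C_1 ≅ Z^27, C_2 ≅ Z^18.

Boundary ∂_1: C_1 → C_0 is given by ∂[p,q] = [q] − [p].
The 9×27 boundary matrix has rank 8 and Smith normal form diag(1,1,1,1,1,1,1,1).

∂_2: C_2 → C_1 maps a triangle to the signed sum of its edges. For instance
  ∂afh = fh − ah + af,
  ∂ace = ce − ae + ac.
This gives a 27×18 integer matrix of rank 17; reducing to Smith normal form yields diagonal entries (1,1,1,1,1,1,1,1,1,1,1,1,1,1,1,1,1).

Reading off H_k = ker ∂_k / im ∂_{k+1}:

  H_0: rank C_0 − rank ∂_1 = 9 − 8 = 1, and the invariant factors of ∂_1 are all 1, so H_0 = Z.
  H_1: rank ker ∂_1 − rank ∂_2 = (27 − 8) − 17 = 2, and the invariant factors of ∂_2 are all 1, so H_1 = Z^2.
  H_2: rank ker ∂_2 − rank ∂_3 = (18 − 17) − 0 = 1, and there is no ∂_3, so H_2 = Z.

As a check, the Euler characteristic is 9 − 27 + 18 = 0, which agrees with 1 − 2 + 1 = 0.
(K is a triangulation of the torus T^2.)

H_0 ≅ Z,  H_1 ≅ Z^2,  H_2 ≅ Z.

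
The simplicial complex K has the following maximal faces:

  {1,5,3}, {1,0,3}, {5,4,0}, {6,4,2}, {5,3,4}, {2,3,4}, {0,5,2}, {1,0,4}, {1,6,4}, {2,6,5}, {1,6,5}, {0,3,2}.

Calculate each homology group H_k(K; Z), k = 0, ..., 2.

H_0 ≅ Z,  H_1 ≅ Z_2,  H_2 = 0.

Take the total order 0 < 1 < 2 < 3 < 4 < 5 < 6 on the vertex set. Then K (dimension 2) consists of the simplices:

  0-simplices (7): [0], [1], [2], [3], [4], [5], [6]
  1-simplices (18): [0,1], [0,2], [0,3], [0,4], [0,5], [1,3], [1,4], [1,5], [1,6], [2,3], [2,4], [2,5], [2,6], [3,4], [3,5], [4,5], [4,6], [5,6]
  2-simplices (12): [0,1,3], [0,1,4], [0,2,3], [0,2,5], [0,4,5], [1,3,5], [1,4,6], [1,5,6], [2,3,4], [2,4,6], [2,5,6], [3,4,5]

giving chain groups C_0 ≅ Z^7, C_1 ≅ Z^18, C_2 ≅ Z^12.

The boundary map ∂_1: C_1 → C_0 is given by ∂[p,q] = [q] − [p]. For instance
  ∂[1,5] = [5] − [1].
The resulting 7×18 matrix has rank 6, and its Smith normal form has invariant factors (1,1,1,1,1,1).

Boundary ∂_2: C_2 → C_1 maps a triangle to the signed sum of its edges. For instance
  ∂[0,2,3] = [2,3] − [0,3] + [0,2],
  ∂[0,1,4] = [1,4] − [0,4] + [0,1].
This gives a 18×12 integer matrix of rank 12; reducing to Smith normal form yields diagonal entries (1,1,1,1,1,1,1,1,1,1,1,2).

Computing H_k = (kernel of ∂_k) / (image of ∂_{k+1}):

  H_0: rank C_0 − rank ∂_1 = 7 − 6 = 1, and the invariant factors of ∂_1 are all 1, so H_0 ≅ Z.
  H_1: rank ker ∂_1 − rank ∂_2 = (18 − 6) − 12 = 0, and ∂_2 has invariant factor 2 > 1, so H_1 ≅ Z_2.
  H_2: rank ker ∂_2 − rank ∂_3 = (12 − 12) − 0 = 0, and there is no ∂_3, so H_2 ≅ 0.

As a check, the Euler characteristic is 7 − 18 + 12 = 1, which agrees with 1 − 0 + 0 = 1.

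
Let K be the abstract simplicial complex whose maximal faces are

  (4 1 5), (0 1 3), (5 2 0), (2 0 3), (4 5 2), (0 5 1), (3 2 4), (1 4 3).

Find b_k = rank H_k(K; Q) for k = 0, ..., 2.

b_0 = 1, b_1 = 0, b_2 = 1.

K has 6 vertices, 12 edges, 8 triangles.
rank ∂_0 = 0, rank ∂_1 = 5 ⇒ b_0 = 6 − 0 − 5 = 1; all invariant factors of ∂_1 are 1 so no torsion. So H_0 ≅ Z.
rank ∂_1 = 5, rank ∂_2 = 7 ⇒ b_1 = 12 − 5 − 7 = 0; all invariant factors of ∂_2 are 1 so no torsion. So H_1 ≅ 0.
rank ∂_2 = 7, rank ∂_3 = 0 ⇒ b_2 = 8 − 7 − 0 = 1. So H_2 ≅ Z.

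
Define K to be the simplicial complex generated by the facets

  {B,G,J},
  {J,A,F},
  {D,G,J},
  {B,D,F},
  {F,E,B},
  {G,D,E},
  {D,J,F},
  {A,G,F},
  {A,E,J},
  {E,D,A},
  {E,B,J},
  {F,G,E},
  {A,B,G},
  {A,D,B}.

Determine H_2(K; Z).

H_2 ≅ Z.

Fix the vertex order A < B < D < E < F < G < J and write every simplex with vertices in increasing order. Then dim K = 2 and the simplices of K are:

  0-simplices (7): A, B, D, E, F, G, J
  1-simplices (21): AB, AD, AE, AF, AG, AJ, BD, BE, BF, BG, BJ, DE, DF, DG, DJ, EF, EG, EJ, FG, FJ, GJ
  2-simplices (14): ABD, ABG, ADE, AEJ, AFG, AFJ, BDF, BEF, BEJ, BGJ, DEG, DFJ, DGJ, EFG

giving chain groups C_0 ≅ Z^7, C_1 ≅ Z^21, C_2 ≅ Z^14.

Boundary ∂_1: C_1 → C_0 is given by ∂[p,q] = [q] − [p].
The 7×21 boundary matrix has rank 6 and Smith normal form diag(1,1,1,1,1,1).

∂_2: C_2 → C_1 acts by ∂[p,q,r] = [q,r] − [p,r] + [p,q]. For instance
  ∂BEF = EF − BF + BE,
  ∂AFG = FG − AG + AF.
The resulting 21×14 matrix has rank 13, and its Smith normal form has invariant factors (1,1,1,1,1,1,1,1,1,1,1,1,1).

From H_k ≅ ker(∂_k) / im(∂_{k+1}) we obtain:

  H_2: rank ker ∂_2 − rank ∂_3 = (14 − 13) − 0 = 1, and there is no ∂_3, so H_2 ≅ Z.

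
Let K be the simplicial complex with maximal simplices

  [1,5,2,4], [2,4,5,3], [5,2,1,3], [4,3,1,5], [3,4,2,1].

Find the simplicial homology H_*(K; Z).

Fix the vertex order 1 < 2 < 3 < 4 < 5 and write every simplex with vertices in increasing order. Then dim K = 3 and the simplices of K are:

  0-simplices (5): [1], [2], [3], [4], [5]
  1-simplices (10): [1,2], [1,3], [1,4], [1,5], [2,3], [2,4], [2,5], [3,4], [3,5], [4,5]
  2-simplices (10): [1,2,3], [1,2,4], [1,2,5], [1,3,4], [1,3,5], [1,4,5], [2,3,4], [2,3,5], [2,4,5], [3,4,5]
  3-simplices (5): [1,2,3,4], [1,2,3,5], [1,2,4,5], [1,3,4,5], [2,3,4,5]

Hence C_0 ≅ Z^5, C_1 ≅ Z^10, C_2 ≅ Z^10, C_3 ≅ Z^5.

Boundary ∂_1: C_1 → C_0 maps an edge to its endpoints' difference, ∂[p,q] = q − p. For instance
  ∂[2,3] = [3] − [2].
This gives a 5×10 integer matrix of rank 4; reducing to Smith normal form yields diagonal entries (1,1,1,1).

∂_2: C_2 → C_1 acts by ∂[p,q,r] = [q,r] − [p,r] + [p,q]. For instance
  ∂[1,2,5] = [2,5] − [1,5] + [1,2],
  ∂[3,4,5] = [4,5] − [3,5] + [3,4].
The resulting 10×10 matrix has rank 6, and its Smith normal form has invariant factors (1,1,1,1,1,1).

Boundary ∂_3: C_3 → C_2 sends each 3-simplex σ to the alternating sum Σ_i (−1)^i (σ with its i-th vertex removed). For instance
  ∂[1,2,3,5] = [2,3,5] − [1,3,5] + [1,2,5] − [1,2,3],
  ∂[2,3,4,5] = [3,4,5] − [2,4,5] + [2,3,5] − [2,3,4].
As a 10×5 matrix over Z this has rank 4, with invariant factors (1,1,1,1).

From H_k ≅ ker(∂_k) / im(∂_{k+1}) we obtain:

  H_0: rank C_0 − rank ∂_1 = 5 − 4 = 1, and the invariant factors of ∂_1 are all 1, so H_0 = Z.
  H_1: rank ker ∂_1 − rank ∂_2 = (10 − 4) − 6 = 0, and the invariant factors of ∂_2 are all 1, so H_1 = 0.
  H_2: rank ker ∂_2 − rank ∂_3 = (10 − 6) − 4 = 0, and the invariant factors of ∂_3 are all 1, so H_2 = 0.
  H_3: rank ker ∂_3 − rank ∂_4 = (5 − 4) − 0 = 1, and there is no ∂_4, so H_3 = Z.

(K is a triangulation of the 3-sphere S^3.)

H_0 = Z,  H_1 = 0,  H_2 = 0,  H_3 = Z.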